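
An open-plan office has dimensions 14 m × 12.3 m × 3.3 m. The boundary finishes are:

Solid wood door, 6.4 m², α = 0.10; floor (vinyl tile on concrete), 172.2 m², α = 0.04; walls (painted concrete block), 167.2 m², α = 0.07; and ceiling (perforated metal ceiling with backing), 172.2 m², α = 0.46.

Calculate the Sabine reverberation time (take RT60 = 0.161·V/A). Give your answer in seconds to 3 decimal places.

Equivalent absorption area: A = 6.4·0.10 + 172.2·0.04 + 167.2·0.07 + 172.2·0.46 = 98.444 m².
V = 14·12.3·3.3 = 568.26 m³.
T = 0.161 V/A = 0.161·568.26/98.444 = 0.929 s.

0.929 sec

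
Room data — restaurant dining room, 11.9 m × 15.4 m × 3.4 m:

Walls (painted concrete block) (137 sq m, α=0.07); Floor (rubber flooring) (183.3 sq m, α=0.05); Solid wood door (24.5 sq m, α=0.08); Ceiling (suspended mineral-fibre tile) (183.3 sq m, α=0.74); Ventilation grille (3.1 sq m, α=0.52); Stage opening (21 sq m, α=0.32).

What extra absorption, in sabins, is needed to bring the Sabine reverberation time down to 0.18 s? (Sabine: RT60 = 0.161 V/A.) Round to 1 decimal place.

392.6 sabins

Equivalent absorption area: A₁ = 137×0.07 + 183.3×0.05 + 24.5×0.08 + 183.3×0.74 + 3.1×0.52 + 21×0.32 = 164.689 sq m.
For T = 0.18 s, need A₂ = 0.161·V/T = 0.161·623.084/0.18 = 557.314 sabins.
Additional absorption ΔA = 557.314 − 164.689 = 392.6 sabins.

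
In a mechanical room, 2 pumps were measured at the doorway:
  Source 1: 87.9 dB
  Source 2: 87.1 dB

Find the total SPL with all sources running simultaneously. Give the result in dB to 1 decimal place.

90.5 dB

Σ 10^(Lᵢ/10) = 1.129e+09.
Back to dB: 10·log₁₀ Σ = 90.5 dB.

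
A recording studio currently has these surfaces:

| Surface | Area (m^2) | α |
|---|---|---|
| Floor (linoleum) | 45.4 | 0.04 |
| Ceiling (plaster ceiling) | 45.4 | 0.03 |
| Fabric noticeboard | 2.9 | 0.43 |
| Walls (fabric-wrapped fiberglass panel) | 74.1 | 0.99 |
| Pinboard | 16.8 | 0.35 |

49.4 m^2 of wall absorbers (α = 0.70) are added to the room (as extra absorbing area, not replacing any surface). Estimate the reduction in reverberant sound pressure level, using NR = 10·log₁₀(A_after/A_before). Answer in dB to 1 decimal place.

Total absorption A_before = 45.4×0.04 + 45.4×0.03 + 2.9×0.43 + 74.1×0.99 + 16.8×0.35
  = 1.816 + 1.362 + 1.247 + 73.359 + 5.880 = 83.664 m^2 sabins.
Treatment contributes 49.4·0.70 = 34.580 sabins.
New total A_after = 118.244 sabins.
NR = 10·log₁₀(118.244/83.664) = 1.5 dB.

1.5 dB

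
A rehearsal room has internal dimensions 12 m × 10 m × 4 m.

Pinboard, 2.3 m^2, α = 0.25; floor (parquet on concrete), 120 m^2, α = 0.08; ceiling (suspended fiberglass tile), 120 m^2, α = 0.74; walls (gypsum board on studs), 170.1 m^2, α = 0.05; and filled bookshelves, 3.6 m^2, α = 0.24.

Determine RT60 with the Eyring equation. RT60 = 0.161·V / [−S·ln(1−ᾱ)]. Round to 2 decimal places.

S = Σ Sᵢ = 416.0 m^2.
Σ(Sᵢαᵢ) = 2.3·0.25 + 120·0.08 + 120·0.74 + 170.1·0.05 + 3.6·0.24 = 108.344.
Mean coefficient ᾱ = A/S = 0.2604.
Eyring denominator: −S ln(1−ᾱ) = 125.485.
V = 12 × 10 × 4 = 480 m³.
RT60 = 0.161 × 480 / 125.485 = 0.62 s.

0.62 seconds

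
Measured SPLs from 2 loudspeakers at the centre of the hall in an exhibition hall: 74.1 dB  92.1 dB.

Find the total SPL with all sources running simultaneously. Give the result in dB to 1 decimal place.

Σ 10^(Lᵢ/10) = 1.648e+09.
Back to dB: 10·log₁₀ Σ = 92.2 dB.

92.2 dB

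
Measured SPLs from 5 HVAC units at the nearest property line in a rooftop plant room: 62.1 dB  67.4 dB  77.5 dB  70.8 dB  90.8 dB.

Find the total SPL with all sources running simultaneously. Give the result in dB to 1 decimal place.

Σ 10^(Lᵢ/10) = 1.278e+09.
Back to dB: 10·log₁₀ Σ = 91.1 dB.

91.1 dB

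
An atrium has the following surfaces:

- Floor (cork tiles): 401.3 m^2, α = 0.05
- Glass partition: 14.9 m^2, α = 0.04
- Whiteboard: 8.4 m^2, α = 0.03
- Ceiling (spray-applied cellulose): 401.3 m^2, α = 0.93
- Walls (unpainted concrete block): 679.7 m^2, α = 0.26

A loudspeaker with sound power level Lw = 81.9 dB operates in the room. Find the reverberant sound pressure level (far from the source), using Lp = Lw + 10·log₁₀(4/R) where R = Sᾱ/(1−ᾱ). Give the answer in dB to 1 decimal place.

58.3 dB

Σ(Sᵢαᵢ) = 401.3·0.05 + 14.9·0.04 + 8.4·0.03 + 401.3·0.93 + 679.7·0.26 = 570.844; total area S = 1505.6 m^2.
ᾱ = 570.844/1505.6 = 0.3791; R = Sᾱ/(1−ᾱ) = 570.844/(1−0.3791) = 919.382 m^2.
Lp = Lw + 10 log₁₀(4/R) = 81.9 -23.61 = 58.3 dB.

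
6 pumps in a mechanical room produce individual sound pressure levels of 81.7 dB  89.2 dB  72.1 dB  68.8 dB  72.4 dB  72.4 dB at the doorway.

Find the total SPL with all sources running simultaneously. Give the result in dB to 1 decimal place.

Converting to relative power and adding: 10^(81.7/10) + 10^(89.2/10) + 10^(72.1/10) + 10^(68.8/10) + 10^(72.4/10) + 10^(72.4/10) = 1.038e+09.
L_total = 10·log₁₀(1.038e+09) = 90.2 dB.

90.2 dB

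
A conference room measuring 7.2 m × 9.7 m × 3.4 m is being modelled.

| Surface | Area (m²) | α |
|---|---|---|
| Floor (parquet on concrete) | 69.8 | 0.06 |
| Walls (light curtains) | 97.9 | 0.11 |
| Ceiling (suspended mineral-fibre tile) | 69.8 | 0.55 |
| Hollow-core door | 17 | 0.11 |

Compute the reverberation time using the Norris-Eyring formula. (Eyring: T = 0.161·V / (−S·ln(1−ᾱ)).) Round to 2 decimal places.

S = Σ Sᵢ = 254.5 m².
Absorption A = 69.8·0.06 + 97.9·0.11 + 69.8·0.55 + 17·0.11 = 55.217 sabins.
ᾱ = 55.217 / 254.5 = 0.2170.
Eyring denominator: −S ln(1−ᾱ) = 62.256.
V = 7.2 × 9.7 × 3.4 = 237.456 m³.
T = 0.161·V/[−S·ln(1−ᾱ)] = 0.161·237.456/62.256 = 0.61 s.

0.61 s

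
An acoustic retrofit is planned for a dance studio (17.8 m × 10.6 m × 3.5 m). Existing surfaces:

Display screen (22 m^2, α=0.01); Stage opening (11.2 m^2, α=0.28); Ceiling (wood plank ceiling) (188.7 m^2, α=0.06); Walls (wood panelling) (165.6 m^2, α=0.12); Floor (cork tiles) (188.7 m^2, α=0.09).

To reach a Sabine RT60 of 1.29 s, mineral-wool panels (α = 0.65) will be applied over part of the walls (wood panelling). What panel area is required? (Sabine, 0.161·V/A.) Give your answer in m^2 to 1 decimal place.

58.3

Total absorption A₁ = 22*0.01 + 11.2*0.28 + 188.7*0.06 + 165.6*0.12 + 188.7*0.09
  = 0.220 + 3.136 + 11.322 + 19.872 + 16.983 = 51.533 m^2 sabins.
V = 660.38 m³. Target absorption A₂ = 0.161 × 660.38 / 1.29 = 82.420 sabins.
ΔA needed = 82.420 − 51.533 = 30.887 sabins.
Net gain per m^2: Δα = 0.65 − 0.12 = 0.53.
Panel area = 30.887 / 0.53 = 58.3 m^2.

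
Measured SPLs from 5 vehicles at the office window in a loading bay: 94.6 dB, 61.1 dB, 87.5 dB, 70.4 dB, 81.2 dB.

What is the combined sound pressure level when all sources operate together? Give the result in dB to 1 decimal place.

Σ 10^(Lᵢ/10) = 3.59e+09.
Back to dB: 10·log₁₀ Σ = 95.6 dB.

95.6 dB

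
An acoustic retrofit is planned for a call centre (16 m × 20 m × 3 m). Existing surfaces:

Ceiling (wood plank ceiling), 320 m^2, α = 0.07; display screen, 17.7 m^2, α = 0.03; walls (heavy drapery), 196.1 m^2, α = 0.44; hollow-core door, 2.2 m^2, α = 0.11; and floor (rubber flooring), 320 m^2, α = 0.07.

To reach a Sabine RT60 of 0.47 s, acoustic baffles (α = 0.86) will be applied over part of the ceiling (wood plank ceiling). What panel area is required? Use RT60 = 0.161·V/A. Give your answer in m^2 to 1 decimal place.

249.4

A₁ = Σ Sᵢαᵢ = 320·0.07 + 17.7·0.03 + 196.1·0.44 + 2.2·0.11 + 320·0.07 = 131.857 sabins.
Required A₂ = 0.161·960/0.47 = 328.851 sabins.
Absorption to add: 328.851 − 131.857 = 196.994 sabins.
Net gain per m^2: Δα = 0.86 − 0.07 = 0.79.
Panel area = 196.994 / 0.79 = 249.4 m^2.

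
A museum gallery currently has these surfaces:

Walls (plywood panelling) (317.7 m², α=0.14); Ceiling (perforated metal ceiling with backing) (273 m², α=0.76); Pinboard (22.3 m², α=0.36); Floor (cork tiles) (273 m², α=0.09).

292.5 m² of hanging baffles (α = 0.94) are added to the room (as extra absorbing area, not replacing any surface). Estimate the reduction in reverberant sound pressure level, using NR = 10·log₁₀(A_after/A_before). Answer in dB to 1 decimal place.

Total absorption A_before = 317.7·0.14 + 273·0.76 + 22.3·0.36 + 273·0.09
  = 44.478 + 207.480 + 8.028 + 24.570 = 284.556 m² sabins.
Treatment contributes 292.5·0.94 = 274.950 sabins.
New total A_after = 559.506 sabins.
Reduction = 10 log₁₀(A_after/A_before) = 10 log₁₀(1.9662) = 2.9 dB.

2.9 dB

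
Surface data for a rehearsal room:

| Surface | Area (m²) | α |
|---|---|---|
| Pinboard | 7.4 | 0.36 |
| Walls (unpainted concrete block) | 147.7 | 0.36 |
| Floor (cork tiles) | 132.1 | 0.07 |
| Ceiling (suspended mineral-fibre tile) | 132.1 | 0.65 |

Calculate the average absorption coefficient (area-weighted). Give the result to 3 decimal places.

0.360

S = Σ Sᵢ = 7.4 + 147.7 + 132.1 + 132.1 = 419.3 m².
Σ(Sᵢαᵢ) = 7.4·0.36 + 147.7·0.36 + 132.1·0.07 + 132.1·0.65 = 150.948.
ᾱ = A/S = 0.360.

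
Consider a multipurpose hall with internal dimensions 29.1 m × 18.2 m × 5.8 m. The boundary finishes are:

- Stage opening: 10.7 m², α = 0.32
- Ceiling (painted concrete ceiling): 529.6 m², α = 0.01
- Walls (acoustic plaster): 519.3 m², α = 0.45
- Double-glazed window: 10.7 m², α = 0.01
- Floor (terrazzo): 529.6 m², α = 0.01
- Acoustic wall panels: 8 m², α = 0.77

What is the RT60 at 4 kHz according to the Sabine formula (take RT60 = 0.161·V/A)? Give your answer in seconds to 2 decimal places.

Summing Sᵢαᵢ: 3.424 + 5.296 + 233.685 + 0.107 + 5.296 + 6.160 → A = 253.968 sabins.
V = 29.1·18.2·5.8 = 3071.796 m³.
RT60 = 0.161 · V / A = 0.161 × 3071.796 / 253.968 = 1.95 s.

1.95 sec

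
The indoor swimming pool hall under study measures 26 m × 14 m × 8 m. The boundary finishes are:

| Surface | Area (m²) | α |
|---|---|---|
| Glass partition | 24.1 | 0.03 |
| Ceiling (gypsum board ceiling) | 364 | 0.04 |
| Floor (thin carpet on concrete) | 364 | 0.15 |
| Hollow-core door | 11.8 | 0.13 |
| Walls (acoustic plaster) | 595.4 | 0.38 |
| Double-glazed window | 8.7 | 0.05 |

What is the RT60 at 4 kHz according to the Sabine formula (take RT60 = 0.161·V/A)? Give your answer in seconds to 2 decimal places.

Summing Sᵢαᵢ: 0.723 + 14.560 + 54.600 + 1.534 + 226.252 + 0.435 → A = 298.104 sabins.
V = 26·14·8 = 2912 m³.
T = 0.161 V/A = 0.161·2912/298.104 = 1.57 s.

1.57 seconds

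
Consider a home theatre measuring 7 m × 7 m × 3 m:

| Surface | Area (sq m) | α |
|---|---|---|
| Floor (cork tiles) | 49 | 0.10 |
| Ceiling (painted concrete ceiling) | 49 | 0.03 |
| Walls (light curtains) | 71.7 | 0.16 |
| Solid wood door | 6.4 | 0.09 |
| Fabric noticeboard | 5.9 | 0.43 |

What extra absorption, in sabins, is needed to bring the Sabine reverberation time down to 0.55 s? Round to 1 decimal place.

22.1 sabins

Equivalent absorption area: A₁ = 49×0.10 + 49×0.03 + 71.7×0.16 + 6.4×0.09 + 5.9×0.43 = 20.955 sq m.
V = 147 m³. Required absorption A₂ = 0.161 × 147 / 0.55 = 43.031 sabins.
ΔA = A₂ − A₁ = 43.031 − 20.955 = 22.1 sabins.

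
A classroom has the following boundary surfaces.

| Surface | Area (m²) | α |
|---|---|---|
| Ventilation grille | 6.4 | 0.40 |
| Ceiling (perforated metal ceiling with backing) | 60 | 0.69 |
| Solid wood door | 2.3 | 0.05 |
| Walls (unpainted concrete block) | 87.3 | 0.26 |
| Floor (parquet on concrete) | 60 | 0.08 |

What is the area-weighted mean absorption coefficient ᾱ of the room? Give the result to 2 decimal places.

0.33

S = Σ Sᵢ = 6.4 + 60 + 2.3 + 87.3 + 60 = 216.0 m².
A = 6.4·0.40 + 60·0.69 + 2.3·0.05 + 87.3·0.26 + 60·0.08 = 71.573 sabins.
ᾱ = A/S = 0.33.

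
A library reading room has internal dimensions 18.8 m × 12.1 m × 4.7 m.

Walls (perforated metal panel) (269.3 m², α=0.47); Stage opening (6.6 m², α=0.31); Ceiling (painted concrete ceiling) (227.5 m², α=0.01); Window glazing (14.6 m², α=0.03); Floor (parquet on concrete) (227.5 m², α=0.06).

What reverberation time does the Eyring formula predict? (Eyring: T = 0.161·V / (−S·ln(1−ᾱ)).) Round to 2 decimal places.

S = Σ Sᵢ = 745.5 m².
Σ(Sᵢαᵢ) = 269.3×0.47 + 6.6×0.31 + 227.5×0.01 + 14.6×0.03 + 227.5×0.06 = 144.980.
Mean coefficient ᾱ = A/S = 0.1945.
Eyring denominator: −S ln(1−ᾱ) = 161.246.
V = 18.8 × 12.1 × 4.7 = 1069.156 m³.
RT60 = 0.161 × 1069.156 / 161.246 = 1.07 s.

1.07 s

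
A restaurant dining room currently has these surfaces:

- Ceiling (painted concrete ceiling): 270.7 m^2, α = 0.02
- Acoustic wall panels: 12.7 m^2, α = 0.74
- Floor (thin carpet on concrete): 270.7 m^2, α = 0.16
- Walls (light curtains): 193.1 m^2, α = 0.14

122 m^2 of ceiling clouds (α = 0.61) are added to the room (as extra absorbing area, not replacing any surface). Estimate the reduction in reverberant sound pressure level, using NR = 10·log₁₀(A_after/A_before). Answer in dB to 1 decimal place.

2.7 dB

Equivalent absorption area: A_before = 270.7×0.02 + 12.7×0.74 + 270.7×0.16 + 193.1×0.14 = 85.158 m^2.
Added absorption = 122 × 0.61 = 74.420 sabins.
New total A_after = 159.578 sabins.
Reduction = 10 log₁₀(A_after/A_before) = 10 log₁₀(1.8739) = 2.7 dB.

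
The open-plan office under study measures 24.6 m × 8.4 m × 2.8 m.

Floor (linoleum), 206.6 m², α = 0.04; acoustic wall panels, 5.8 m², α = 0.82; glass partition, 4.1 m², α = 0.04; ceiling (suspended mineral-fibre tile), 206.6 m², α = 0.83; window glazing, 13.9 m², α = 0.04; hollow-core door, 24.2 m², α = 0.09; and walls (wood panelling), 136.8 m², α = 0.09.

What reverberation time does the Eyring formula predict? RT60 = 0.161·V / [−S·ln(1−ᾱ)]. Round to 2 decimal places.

0.38 seconds

S = Σ Sᵢ = 598.0 m².
Σ(Sᵢαᵢ) = 206.6·0.04 + 5.8·0.82 + 4.1·0.04 + 206.6·0.83 + 13.9·0.04 + 24.2·0.09 + 136.8·0.09 = 199.708.
Mean coefficient ᾱ = A/S = 0.3340.
−S·ln(1−ᾱ) = −598.0 × ln(1 − 0.3340) = 243.066.
V = 24.6 × 8.4 × 2.8 = 578.592 m³.
RT60 = 0.161 × 578.592 / 243.066 = 0.38 s.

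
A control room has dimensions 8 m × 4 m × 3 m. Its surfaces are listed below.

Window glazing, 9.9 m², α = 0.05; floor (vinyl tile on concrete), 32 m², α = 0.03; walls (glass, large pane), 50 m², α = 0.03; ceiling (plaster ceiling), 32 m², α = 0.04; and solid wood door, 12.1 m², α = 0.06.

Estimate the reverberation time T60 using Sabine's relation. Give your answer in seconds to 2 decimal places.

Total absorption A = 9.9×0.05 + 32×0.03 + 50×0.03 + 32×0.04 + 12.1×0.06
  = 0.495 + 0.960 + 1.500 + 1.280 + 0.726 = 4.961 m² sabins.
V = 8·4·3 = 96 m³.
RT60 = 0.161 · V / A = 0.161 × 96 / 4.961 = 3.12 s.

3.12 seconds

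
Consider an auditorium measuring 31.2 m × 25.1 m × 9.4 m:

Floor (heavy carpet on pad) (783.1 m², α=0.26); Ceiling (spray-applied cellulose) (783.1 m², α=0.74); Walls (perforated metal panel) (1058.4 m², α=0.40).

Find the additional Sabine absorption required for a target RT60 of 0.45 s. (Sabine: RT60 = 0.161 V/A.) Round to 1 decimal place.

Equivalent absorption area: A₁ = 783.1*0.26 + 783.1*0.74 + 1058.4*0.40 = 1206.460 m².
V = 7361.328 m³. Required absorption A₂ = 0.161 × 7361.328 / 0.45 = 2633.720 sabins.
ΔA = A₂ − A₁ = 2633.720 − 1206.460 = 1427.3 sabins.

1427.3 sabins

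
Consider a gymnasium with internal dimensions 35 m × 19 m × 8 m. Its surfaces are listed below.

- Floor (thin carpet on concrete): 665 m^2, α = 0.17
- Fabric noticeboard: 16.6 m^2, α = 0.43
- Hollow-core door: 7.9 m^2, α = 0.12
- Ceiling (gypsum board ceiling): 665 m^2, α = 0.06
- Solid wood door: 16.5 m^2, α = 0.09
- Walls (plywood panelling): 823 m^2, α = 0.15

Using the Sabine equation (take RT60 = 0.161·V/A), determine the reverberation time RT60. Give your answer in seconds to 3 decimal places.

2.995 s

Total absorption A = 665·0.17 + 16.6·0.43 + 7.9·0.12 + 665·0.06 + 16.5·0.09 + 823·0.15
  = 113.050 + 7.138 + 0.948 + 39.900 + 1.485 + 123.450 = 285.971 m^2 sabins.
Volume V = 35 × 19 × 8 = 5320 m³.
T = 0.161 V/A = 0.161·5320/285.971 = 2.995 s.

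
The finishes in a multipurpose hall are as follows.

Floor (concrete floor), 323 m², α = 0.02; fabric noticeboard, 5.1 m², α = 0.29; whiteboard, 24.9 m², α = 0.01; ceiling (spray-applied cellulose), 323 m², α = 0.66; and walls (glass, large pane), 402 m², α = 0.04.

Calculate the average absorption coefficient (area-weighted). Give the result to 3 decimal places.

Total surface area S = 1078.0 m².
Weighted sum Σ Sα = 237.448.
ᾱ = A/S = 0.220.

0.220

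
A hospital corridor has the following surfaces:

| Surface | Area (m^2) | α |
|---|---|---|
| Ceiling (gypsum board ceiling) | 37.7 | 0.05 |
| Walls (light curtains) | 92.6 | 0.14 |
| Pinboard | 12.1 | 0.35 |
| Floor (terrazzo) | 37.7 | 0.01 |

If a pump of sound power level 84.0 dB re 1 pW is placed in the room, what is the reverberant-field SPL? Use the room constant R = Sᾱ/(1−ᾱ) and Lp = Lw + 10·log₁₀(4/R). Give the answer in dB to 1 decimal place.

Σ(Sᵢαᵢ) = 37.7×0.05 + 92.6×0.14 + 12.1×0.35 + 37.7×0.01 = 19.461; total area S = 180.1 m^2.
ᾱ = 19.461/180.1 = 0.1081; R = Sᾱ/(1−ᾱ) = 19.461/(1−0.1081) = 21.820 m^2.
Lp = Lw + 10 log₁₀(4/R) = 84.0 -7.37 = 76.6 dB.

76.6 dB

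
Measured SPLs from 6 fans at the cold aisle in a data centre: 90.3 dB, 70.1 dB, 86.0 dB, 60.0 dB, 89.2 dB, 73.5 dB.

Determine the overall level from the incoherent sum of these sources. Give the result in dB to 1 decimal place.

Sum in the linear (power) domain: Σ 10^(Lᵢ/10) = 10^(90.3/10) + 10^(70.1/10) + 10^(86.0/10) + 10^(60.0/10) + 10^(89.2/10) + 10^(73.5/10) = 2.335e+09.
Back to dB: 10·log₁₀ Σ = 93.7 dB.

93.7 dB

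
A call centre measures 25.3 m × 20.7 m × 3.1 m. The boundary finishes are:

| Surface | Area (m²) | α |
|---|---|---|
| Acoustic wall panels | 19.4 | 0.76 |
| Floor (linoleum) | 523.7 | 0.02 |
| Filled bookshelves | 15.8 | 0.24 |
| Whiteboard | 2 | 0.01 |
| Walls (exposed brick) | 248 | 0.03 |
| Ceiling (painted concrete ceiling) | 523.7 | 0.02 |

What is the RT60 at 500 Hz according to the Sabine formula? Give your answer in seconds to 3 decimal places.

Equivalent absorption area: A = 19.4·0.76 + 523.7·0.02 + 15.8·0.24 + 2·0.01 + 248·0.03 + 523.7·0.02 = 46.944 m².
Room volume: 1623.501 m³.
RT60 = 0.161 · V / A = 0.161 × 1623.501 / 46.944 = 5.568 s.

5.568 sec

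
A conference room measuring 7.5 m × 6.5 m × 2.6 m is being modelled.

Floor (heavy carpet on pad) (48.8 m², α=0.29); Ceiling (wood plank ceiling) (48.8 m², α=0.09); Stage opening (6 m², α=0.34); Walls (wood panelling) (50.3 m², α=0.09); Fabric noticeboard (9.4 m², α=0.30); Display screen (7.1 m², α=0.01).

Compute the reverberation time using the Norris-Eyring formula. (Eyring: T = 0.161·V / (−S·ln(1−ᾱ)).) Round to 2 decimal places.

0.67 sec

S = Σ Sᵢ = 170.4 m².
Σ(Sᵢαᵢ) = 48.8·0.29 + 48.8·0.09 + 6·0.34 + 50.3·0.09 + 9.4·0.30 + 7.1·0.01 = 28.002.
Mean coefficient ᾱ = A/S = 0.1643.
−S·ln(1−ᾱ) = −170.4 × ln(1 − 0.1643) = 30.584.
V = 7.5 × 6.5 × 2.6 = 126.75 m³.
T = 0.161·V/[−S·ln(1−ᾱ)] = 0.161·126.75/30.584 = 0.67 s.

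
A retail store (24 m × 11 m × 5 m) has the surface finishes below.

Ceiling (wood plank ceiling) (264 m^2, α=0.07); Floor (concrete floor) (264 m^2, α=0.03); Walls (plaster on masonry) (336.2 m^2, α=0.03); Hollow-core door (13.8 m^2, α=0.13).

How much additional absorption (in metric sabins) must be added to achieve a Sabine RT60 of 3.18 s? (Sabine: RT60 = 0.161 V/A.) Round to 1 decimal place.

Total absorption A₁ = 264×0.07 + 264×0.03 + 336.2×0.03 + 13.8×0.13
  = 18.480 + 7.920 + 10.086 + 1.794 = 38.280 m^2 sabins.
V = 1320 m³. Required absorption A₂ = 0.161 × 1320 / 3.18 = 66.830 sabins.
Additional absorption ΔA = 66.830 − 38.280 = 28.6 sabins.

28.6 sabins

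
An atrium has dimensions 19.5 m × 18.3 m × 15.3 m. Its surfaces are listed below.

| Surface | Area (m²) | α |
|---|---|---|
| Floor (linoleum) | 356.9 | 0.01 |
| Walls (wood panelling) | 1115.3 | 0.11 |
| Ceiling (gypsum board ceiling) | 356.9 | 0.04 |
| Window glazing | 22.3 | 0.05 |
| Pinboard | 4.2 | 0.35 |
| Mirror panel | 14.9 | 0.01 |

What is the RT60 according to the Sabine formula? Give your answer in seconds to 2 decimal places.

6.14 sec

Total absorption A = 356.9*0.01 + 1115.3*0.11 + 356.9*0.04 + 22.3*0.05 + 4.2*0.35 + 14.9*0.01
  = 3.569 + 122.683 + 14.276 + 1.115 + 1.470 + 0.149 = 143.262 m² sabins.
Room volume: 5459.805 m³.
T = 0.161 V/A = 0.161·5459.805/143.262 = 6.14 s.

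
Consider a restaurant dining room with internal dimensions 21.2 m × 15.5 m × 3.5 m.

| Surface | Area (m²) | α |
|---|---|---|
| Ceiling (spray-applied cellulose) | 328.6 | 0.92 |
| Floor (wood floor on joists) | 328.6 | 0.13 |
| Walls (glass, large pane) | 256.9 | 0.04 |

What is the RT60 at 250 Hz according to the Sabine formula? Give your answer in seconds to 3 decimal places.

Total absorption A = 328.6×0.92 + 328.6×0.13 + 256.9×0.04
  = 302.312 + 42.718 + 10.276 = 355.306 m² sabins.
Volume V = 21.2 × 15.5 × 3.5 = 1150.1 m³.
T = 0.161 V/A = 0.161·1150.1/355.306 = 0.521 s.

0.521 s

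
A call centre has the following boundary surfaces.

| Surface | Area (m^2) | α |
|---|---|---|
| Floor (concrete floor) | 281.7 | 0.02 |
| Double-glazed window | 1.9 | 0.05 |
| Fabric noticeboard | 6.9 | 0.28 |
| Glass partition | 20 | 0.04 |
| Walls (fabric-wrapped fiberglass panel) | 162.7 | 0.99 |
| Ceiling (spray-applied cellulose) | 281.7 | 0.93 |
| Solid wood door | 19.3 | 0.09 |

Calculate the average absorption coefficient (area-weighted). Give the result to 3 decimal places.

0.560

S = Σ Sᵢ = 281.7 + 1.9 + 6.9 + 20 + 162.7 + 281.7 + 19.3 = 774.2 m^2.
Weighted sum Σ Sα = 433.252.
ᾱ = A/S = 0.560.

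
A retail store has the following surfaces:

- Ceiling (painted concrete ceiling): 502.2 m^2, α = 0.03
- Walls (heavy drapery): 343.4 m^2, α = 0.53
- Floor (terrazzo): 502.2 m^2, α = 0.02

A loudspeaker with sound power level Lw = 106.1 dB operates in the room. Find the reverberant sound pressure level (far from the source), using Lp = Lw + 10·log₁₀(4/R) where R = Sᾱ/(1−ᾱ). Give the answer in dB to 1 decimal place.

88.2 dB

Σ(Sᵢαᵢ) = 502.2·0.03 + 343.4·0.53 + 502.2·0.02 = 207.112; total area S = 1347.8 m^2.
ᾱ = 207.112/1347.8 = 0.1537; R = Sᾱ/(1−ᾱ) = 207.112/(1−0.1537) = 244.726 m^2.
Lp = Lw + 10 log₁₀(4/R) = 106.1 -17.87 = 88.2 dB.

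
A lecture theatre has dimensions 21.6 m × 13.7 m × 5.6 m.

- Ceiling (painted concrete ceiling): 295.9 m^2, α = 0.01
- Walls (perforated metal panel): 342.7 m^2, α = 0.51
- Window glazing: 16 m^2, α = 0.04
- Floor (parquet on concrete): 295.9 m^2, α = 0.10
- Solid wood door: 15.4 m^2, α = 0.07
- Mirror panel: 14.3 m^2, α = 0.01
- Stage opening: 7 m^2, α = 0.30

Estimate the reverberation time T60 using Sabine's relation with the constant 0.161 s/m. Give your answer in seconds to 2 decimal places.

Total absorption A = 295.9*0.01 + 342.7*0.51 + 16*0.04 + 295.9*0.10 + 15.4*0.07 + 14.3*0.01 + 7*0.30
  = 2.959 + 174.777 + 0.640 + 29.590 + 1.078 + 0.143 + 2.100 = 211.287 m^2 sabins.
V = 21.6·13.7·5.6 = 1657.152 m³.
RT60 = 0.161 · V / A = 0.161 × 1657.152 / 211.287 = 1.26 s.

1.26 seconds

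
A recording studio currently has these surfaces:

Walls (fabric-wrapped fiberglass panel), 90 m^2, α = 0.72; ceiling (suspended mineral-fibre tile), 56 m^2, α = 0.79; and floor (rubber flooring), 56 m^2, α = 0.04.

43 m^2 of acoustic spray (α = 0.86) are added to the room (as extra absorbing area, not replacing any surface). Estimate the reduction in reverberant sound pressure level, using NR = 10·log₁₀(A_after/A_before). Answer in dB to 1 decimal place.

1.2 dB

Summing Sᵢαᵢ: 64.800 + 44.240 + 2.240 → A_before = 111.280 sabins.
Treatment contributes 43·0.86 = 36.980 sabins.
A_after = 111.280 + 36.980 = 148.260 sabins.
Reduction = 10 log₁₀(A_after/A_before) = 10 log₁₀(1.3323) = 1.2 dB.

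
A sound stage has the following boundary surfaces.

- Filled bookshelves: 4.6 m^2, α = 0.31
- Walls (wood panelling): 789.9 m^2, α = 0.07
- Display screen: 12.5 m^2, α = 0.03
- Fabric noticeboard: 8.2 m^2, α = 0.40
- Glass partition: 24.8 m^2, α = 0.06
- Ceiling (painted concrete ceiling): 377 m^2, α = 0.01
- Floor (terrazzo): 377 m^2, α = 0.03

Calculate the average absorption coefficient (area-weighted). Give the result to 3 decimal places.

0.048

S = Σ Sᵢ = 4.6 + 789.9 + 12.5 + 8.2 + 24.8 + 377 + 377 = 1594.0 m^2.
Σ(Sᵢαᵢ) = 4.6×0.31 + 789.9×0.07 + 12.5×0.03 + 8.2×0.40 + 24.8×0.06 + 377×0.01 + 377×0.03 = 76.942.
ᾱ = A/S = 0.048.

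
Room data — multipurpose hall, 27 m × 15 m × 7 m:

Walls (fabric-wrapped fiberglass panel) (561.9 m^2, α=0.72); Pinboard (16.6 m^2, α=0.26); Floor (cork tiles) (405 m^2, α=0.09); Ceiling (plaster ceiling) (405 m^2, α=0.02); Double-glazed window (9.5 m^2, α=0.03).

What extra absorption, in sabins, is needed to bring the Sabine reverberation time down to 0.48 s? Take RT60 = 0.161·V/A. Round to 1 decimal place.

A₁ = Σ Sᵢαᵢ = 561.9×0.72 + 16.6×0.26 + 405×0.09 + 405×0.02 + 9.5×0.03 = 453.719 sabins.
For T = 0.48 s, need A₂ = 0.161·V/T = 0.161·2835/0.48 = 950.906 sabins.
Shortfall: 950.906 − 453.719 = 497.2 sabins.

497.2 sabins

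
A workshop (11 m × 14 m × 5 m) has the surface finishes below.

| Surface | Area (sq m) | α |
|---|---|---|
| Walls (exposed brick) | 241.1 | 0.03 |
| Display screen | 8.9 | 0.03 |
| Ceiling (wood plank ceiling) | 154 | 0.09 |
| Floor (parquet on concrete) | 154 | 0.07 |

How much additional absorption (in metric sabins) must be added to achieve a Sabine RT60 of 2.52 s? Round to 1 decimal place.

Total absorption A₁ = 241.1×0.03 + 8.9×0.03 + 154×0.09 + 154×0.07
  = 7.233 + 0.267 + 13.860 + 10.780 = 32.140 sq m sabins.
V = 770 m³. Required absorption A₂ = 0.161 × 770 / 2.52 = 49.194 sabins.
Shortfall: 49.194 − 32.140 = 17.1 sabins.

17.1 sabins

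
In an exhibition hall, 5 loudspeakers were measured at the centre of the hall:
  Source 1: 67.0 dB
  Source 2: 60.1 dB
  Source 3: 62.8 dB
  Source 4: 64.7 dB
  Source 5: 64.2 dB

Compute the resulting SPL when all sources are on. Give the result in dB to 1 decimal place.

71.3 dB

Sum in the linear (power) domain: Σ 10^(Lᵢ/10) = 10^(67.0/10) + 10^(60.1/10) + 10^(62.8/10) + 10^(64.7/10) + 10^(64.2/10) = 1.352e+07.
Combined level = 10 log₁₀(1.352e+07) = 71.3 dB.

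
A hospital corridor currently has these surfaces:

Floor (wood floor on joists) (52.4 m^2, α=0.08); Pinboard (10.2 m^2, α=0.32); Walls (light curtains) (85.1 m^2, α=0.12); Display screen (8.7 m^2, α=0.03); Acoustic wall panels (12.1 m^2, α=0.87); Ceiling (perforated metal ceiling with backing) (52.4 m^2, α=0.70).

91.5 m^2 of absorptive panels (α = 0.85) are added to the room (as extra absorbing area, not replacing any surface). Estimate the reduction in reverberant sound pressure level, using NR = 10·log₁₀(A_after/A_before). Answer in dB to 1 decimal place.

3.4 dB

Summing Sᵢαᵢ: 4.192 + 3.264 + 10.212 + 0.261 + 10.527 + 36.680 → A_before = 65.136 sabins.
Treatment contributes 91.5·0.85 = 77.775 sabins.
New total A_after = 142.911 sabins.
NR = 10·log₁₀(142.911/65.136) = 3.4 dB.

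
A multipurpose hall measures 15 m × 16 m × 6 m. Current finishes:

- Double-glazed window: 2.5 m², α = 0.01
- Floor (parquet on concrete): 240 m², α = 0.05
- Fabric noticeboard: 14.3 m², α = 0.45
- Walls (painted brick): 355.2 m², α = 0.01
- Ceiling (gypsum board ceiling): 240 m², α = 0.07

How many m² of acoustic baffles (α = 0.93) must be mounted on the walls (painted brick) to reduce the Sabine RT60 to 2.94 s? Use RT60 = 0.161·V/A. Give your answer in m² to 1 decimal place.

A₁ = Σ Sᵢαᵢ = 2.5×0.01 + 240×0.05 + 14.3×0.45 + 355.2×0.01 + 240×0.07 = 38.812 sabins.
V = 1440 m³. Target absorption A₂ = 0.161 × 1440 / 2.94 = 78.857 sabins.
ΔA needed = 78.857 − 38.812 = 40.045 sabins.
Each m² of panel replacing the walls (painted brick) adds (0.93 − 0.01) = 0.92 sabins.
Panel area = 40.045 / 0.92 = 43.5 m².

43.5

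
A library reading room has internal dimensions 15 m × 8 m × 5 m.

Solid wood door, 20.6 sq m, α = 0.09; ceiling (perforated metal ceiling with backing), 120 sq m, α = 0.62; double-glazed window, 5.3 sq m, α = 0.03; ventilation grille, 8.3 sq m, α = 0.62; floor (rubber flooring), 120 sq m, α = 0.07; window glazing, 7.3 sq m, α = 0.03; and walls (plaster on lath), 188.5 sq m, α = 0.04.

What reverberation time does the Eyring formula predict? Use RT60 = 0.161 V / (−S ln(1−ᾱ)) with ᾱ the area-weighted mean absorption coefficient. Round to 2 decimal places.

S = Σ Sᵢ = 470.0 sq m.
Σ(Sᵢαᵢ) = 20.6·0.09 + 120·0.62 + 5.3·0.03 + 8.3·0.62 + 120·0.07 + 7.3·0.03 + 188.5·0.04 = 97.718.
ᾱ = 97.718 / 470.0 = 0.2079.
−S·ln(1−ᾱ) = −470.0 × ln(1 − 0.2079) = 109.542.
V = 15 × 8 × 5 = 600 m³.
RT60 = 0.161 × 600 / 109.542 = 0.88 s.

0.88 sec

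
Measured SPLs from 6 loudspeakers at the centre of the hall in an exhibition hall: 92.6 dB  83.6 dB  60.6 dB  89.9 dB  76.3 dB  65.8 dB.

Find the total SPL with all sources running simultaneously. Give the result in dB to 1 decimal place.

94.9 dB

Σ 10^(Lᵢ/10) = 3.074e+09.
L_total = 10·log₁₀(3.074e+09) = 94.9 dB.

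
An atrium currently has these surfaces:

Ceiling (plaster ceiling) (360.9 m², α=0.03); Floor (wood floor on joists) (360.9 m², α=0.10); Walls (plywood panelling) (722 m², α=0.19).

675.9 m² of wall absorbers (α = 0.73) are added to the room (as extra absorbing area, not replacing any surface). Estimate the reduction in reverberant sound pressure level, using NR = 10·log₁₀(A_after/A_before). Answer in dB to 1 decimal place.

Equivalent absorption area: A_before = 360.9·0.03 + 360.9·0.10 + 722·0.19 = 184.097 m².
Treatment contributes 675.9·0.73 = 493.407 sabins.
A_after = 184.097 + 493.407 = 677.504 sabins.
Reduction = 10 log₁₀(A_after/A_before) = 10 log₁₀(3.6801) = 5.7 dB.

5.7 dB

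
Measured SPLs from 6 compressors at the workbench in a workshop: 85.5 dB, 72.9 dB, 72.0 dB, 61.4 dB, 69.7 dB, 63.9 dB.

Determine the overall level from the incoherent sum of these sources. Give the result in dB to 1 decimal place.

Sum in the linear (power) domain: Σ 10^(Lᵢ/10) = 10^(85.5/10) + 10^(72.9/10) + 10^(72.0/10) + 10^(61.4/10) + 10^(69.7/10) + 10^(63.9/10) = 4.033e+08.
Combined level = 10 log₁₀(4.033e+08) = 86.1 dB.

86.1 dB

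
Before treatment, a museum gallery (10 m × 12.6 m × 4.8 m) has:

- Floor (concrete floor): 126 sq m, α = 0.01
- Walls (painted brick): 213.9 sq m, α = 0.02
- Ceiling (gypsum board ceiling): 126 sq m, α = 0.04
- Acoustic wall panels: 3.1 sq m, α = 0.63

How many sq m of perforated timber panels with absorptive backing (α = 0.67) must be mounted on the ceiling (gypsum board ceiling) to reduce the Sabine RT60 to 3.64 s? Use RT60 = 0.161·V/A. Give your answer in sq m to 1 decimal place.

A₁ = Σ Sᵢαᵢ = 126×0.01 + 213.9×0.02 + 126×0.04 + 3.1×0.63 = 12.531 sabins.
V = 604.8 m³. Target absorption A₂ = 0.161 × 604.8 / 3.64 = 26.751 sabins.
Absorption to add: 26.751 − 12.531 = 14.220 sabins.
Each sq m of panel replacing the ceiling (gypsum board ceiling) adds (0.67 − 0.04) = 0.63 sabins.
Area = ΔA/Δα = 14.220/0.63 = 22.6 sq m.

22.6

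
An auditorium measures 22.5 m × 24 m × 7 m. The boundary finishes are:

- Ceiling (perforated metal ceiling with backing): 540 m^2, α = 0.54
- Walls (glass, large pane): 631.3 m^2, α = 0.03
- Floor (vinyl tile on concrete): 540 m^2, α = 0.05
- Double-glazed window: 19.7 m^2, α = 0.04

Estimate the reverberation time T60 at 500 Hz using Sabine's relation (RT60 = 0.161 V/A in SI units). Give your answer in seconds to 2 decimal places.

1.80 s

Summing Sᵢαᵢ: 291.600 + 18.939 + 27.000 + 0.788 → A = 338.327 sabins.
V = 22.5·24·7 = 3780 m³.
Sabine: RT60 = 0.161 × 3780 / 338.327 = 1.80 s.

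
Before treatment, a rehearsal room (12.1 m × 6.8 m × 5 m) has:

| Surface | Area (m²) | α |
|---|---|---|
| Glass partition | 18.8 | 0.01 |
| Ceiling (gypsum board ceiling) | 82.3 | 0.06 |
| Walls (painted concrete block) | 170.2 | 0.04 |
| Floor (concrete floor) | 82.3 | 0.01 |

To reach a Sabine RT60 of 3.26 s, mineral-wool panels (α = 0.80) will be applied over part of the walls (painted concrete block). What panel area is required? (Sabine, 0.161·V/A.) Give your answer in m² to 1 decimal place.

9.9

A₁ = Σ Sᵢαᵢ = 18.8×0.01 + 82.3×0.06 + 170.2×0.04 + 82.3×0.01 = 12.757 sabins.
V = 411.4 m³. Target absorption A₂ = 0.161 × 411.4 / 3.26 = 20.318 sabins.
Absorption to add: 20.318 − 12.757 = 7.561 sabins.
Net gain per m²: Δα = 0.80 − 0.04 = 0.76.
Area = ΔA/Δα = 7.561/0.76 = 9.9 m².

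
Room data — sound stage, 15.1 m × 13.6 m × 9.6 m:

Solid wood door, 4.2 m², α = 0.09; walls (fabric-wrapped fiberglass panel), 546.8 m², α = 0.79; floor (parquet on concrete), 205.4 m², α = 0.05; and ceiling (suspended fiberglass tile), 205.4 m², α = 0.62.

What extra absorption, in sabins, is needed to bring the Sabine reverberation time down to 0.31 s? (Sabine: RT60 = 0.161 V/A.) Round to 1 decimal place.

Total absorption A₁ = 4.2×0.09 + 546.8×0.79 + 205.4×0.05 + 205.4×0.62
  = 0.378 + 431.972 + 10.270 + 127.348 = 569.968 m² sabins.
For T = 0.31 s, need A₂ = 0.161·V/T = 0.161·1971.456/0.31 = 1023.885 sabins.
ΔA = A₂ − A₁ = 1023.885 − 569.968 = 453.9 sabins.

453.9 sabins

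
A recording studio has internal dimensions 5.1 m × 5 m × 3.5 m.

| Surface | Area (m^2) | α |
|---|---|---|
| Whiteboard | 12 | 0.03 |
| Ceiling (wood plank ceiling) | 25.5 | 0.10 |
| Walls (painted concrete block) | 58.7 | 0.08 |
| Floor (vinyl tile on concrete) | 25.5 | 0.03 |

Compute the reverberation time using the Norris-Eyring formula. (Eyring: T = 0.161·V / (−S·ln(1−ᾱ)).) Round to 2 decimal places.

S = Σ Sᵢ = 121.7 m^2.
Σ(Sᵢαᵢ) = 12×0.03 + 25.5×0.10 + 58.7×0.08 + 25.5×0.03 = 8.371.
Mean coefficient ᾱ = A/S = 0.0688.
Eyring denominator: −S ln(1−ᾱ) = 8.675.
V = 5.1 × 5 × 3.5 = 89.25 m³.
RT60 = 0.161 × 89.25 / 8.675 = 1.66 s.

1.66 sec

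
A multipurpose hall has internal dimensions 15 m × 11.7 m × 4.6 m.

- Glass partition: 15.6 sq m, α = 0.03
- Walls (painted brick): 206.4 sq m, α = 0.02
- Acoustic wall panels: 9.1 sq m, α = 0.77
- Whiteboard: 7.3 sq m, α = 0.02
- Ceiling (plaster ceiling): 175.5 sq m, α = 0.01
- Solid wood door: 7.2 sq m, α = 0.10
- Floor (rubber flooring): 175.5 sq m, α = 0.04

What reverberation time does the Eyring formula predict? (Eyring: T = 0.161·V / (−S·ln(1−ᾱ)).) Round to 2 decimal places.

6.01 s

S = Σ Sᵢ = 596.6 sq m.
Absorption A = 15.6×0.03 + 206.4×0.02 + 9.1×0.77 + 7.3×0.02 + 175.5×0.01 + 7.2×0.10 + 175.5×0.04 = 21.244 sabins.
ᾱ = 21.244 / 596.6 = 0.0356.
Eyring denominator: −S ln(1−ᾱ) = 21.626.
V = 15 × 11.7 × 4.6 = 807.3 m³.
T = 0.161·V/[−S·ln(1−ᾱ)] = 0.161·807.3/21.626 = 6.01 s.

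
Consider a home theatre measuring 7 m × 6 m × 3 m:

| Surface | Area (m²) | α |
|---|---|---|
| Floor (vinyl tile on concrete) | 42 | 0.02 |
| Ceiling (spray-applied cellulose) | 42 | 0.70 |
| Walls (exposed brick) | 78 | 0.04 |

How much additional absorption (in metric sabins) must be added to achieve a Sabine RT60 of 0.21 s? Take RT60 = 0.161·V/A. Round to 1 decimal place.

63.2 sabins

Summing Sᵢαᵢ: 0.840 + 29.400 + 3.120 → A₁ = 33.360 sabins.
Target A₂ = 0.161·126/0.21 = 96.600 sabins (V = 126 m³).
Additional absorption ΔA = 96.600 − 33.360 = 63.2 sabins.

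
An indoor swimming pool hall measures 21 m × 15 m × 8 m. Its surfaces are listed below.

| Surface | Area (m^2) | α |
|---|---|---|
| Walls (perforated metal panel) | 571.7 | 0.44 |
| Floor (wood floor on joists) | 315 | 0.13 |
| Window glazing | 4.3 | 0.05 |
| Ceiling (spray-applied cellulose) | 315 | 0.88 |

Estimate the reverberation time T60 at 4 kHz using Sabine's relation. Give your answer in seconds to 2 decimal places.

0.71 s

Total absorption A = 571.7*0.44 + 315*0.13 + 4.3*0.05 + 315*0.88
  = 251.548 + 40.950 + 0.215 + 277.200 = 569.913 m^2 sabins.
V = 21·15·8 = 2520 m³.
Sabine: RT60 = 0.161 × 2520 / 569.913 = 0.71 s.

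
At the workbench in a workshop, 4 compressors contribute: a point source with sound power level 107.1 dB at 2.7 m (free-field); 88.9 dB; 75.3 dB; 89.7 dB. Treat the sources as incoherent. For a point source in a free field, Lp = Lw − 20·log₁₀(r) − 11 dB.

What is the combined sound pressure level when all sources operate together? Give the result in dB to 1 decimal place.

93.6 dB

Source at 2.7 m: Lp = 107.1 − 20·log₁₀(2.7) − 11 = 87.5 dB.
Sum in the linear (power) domain: Σ 10^(Lᵢ/10) = 10^(87.5/10) + 10^(88.9/10) + 10^(75.3/10) + 10^(89.7/10) = 2.306e+09.
Combined level = 10 log₁₀(2.306e+09) = 93.6 dB.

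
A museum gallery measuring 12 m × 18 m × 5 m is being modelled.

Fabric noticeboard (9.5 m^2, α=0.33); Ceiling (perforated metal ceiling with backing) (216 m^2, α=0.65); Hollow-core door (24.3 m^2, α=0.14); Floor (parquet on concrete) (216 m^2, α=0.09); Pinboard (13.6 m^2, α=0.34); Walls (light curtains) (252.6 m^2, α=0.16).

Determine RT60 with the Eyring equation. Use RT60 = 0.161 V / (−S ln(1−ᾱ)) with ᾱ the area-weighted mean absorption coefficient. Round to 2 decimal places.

0.70 s

S = Σ Sᵢ = 732.0 m^2.
Σ(Sᵢαᵢ) = 9.5·0.33 + 216·0.65 + 24.3·0.14 + 216·0.09 + 13.6·0.34 + 252.6·0.16 = 211.417.
Mean coefficient ᾱ = A/S = 0.2888.
−S·ln(1−ᾱ) = −732.0 × ln(1 − 0.2888) = 249.467.
V = 12 × 18 × 5 = 1080 m³.
RT60 = 0.161 × 1080 / 249.467 = 0.70 s.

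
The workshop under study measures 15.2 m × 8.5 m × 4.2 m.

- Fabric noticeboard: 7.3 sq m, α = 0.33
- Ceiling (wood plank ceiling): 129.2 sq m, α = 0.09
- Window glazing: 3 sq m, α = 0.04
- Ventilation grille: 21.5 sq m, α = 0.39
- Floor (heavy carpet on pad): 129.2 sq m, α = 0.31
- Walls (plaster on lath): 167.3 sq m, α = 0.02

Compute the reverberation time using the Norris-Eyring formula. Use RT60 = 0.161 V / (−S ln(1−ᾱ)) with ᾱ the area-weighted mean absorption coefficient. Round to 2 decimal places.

S = Σ Sᵢ = 457.5 sq m.
Absorption A = 7.3×0.33 + 129.2×0.09 + 3×0.04 + 21.5×0.39 + 129.2×0.31 + 167.3×0.02 = 65.940 sabins.
Mean coefficient ᾱ = A/S = 0.1441.
Eyring denominator: −S ln(1−ᾱ) = 71.188.
V = 15.2 × 8.5 × 4.2 = 542.64 m³.
T = 0.161·V/[−S·ln(1−ᾱ)] = 0.161·542.64/71.188 = 1.23 s.

1.23 s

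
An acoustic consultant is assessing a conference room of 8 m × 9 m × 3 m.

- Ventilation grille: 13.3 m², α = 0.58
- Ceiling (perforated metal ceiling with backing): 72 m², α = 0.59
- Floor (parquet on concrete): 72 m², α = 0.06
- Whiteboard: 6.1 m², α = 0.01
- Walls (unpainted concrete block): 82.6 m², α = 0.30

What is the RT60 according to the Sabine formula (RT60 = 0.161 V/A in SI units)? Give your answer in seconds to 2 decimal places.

A = Σ Sᵢαᵢ = 13.3*0.58 + 72*0.59 + 72*0.06 + 6.1*0.01 + 82.6*0.30 = 79.355 sabins.
Volume V = 8 × 9 × 3 = 216 m³.
RT60 = 0.161 · V / A = 0.161 × 216 / 79.355 = 0.44 s.

0.44 sec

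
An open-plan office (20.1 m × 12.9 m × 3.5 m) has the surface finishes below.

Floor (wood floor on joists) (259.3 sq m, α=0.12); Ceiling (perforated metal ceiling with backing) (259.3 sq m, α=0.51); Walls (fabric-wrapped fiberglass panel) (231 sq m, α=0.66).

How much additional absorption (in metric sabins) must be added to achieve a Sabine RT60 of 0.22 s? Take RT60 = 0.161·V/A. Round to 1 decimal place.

348.3 sabins

Summing Sᵢαᵢ: 31.116 + 132.243 + 152.460 → A₁ = 315.819 sabins.
Target A₂ = 0.161·907.515/0.22 = 664.136 sabins (V = 907.515 m³).
ΔA = A₂ − A₁ = 664.136 − 315.819 = 348.3 sabins.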